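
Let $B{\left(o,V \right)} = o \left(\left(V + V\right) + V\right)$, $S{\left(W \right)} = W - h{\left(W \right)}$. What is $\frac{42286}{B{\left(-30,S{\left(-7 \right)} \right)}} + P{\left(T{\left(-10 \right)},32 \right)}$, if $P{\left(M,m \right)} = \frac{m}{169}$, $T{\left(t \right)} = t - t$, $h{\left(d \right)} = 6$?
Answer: $\frac{276299}{7605} \approx 36.331$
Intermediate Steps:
$T{\left(t \right)} = 0$
$P{\left(M,m \right)} = \frac{m}{169}$ ($P{\left(M,m \right)} = m \frac{1}{169} = \frac{m}{169}$)
$S{\left(W \right)} = -6 + W$ ($S{\left(W \right)} = W - 6 = -6 + W$)
$B{\left(o,V \right)} = 3 V o$ ($B{\left(o,V \right)} = o \left(2 V + V\right) = o 3 V = 3 V o$)
$\frac{42286}{B{\left(-30,S{\left(-7 \right)} \right)}} + P{\left(T{\left(-10 \right)},32 \right)} = \frac{42286}{3 \left(-6 - 7\right) \left(-30\right)} + \frac{1}{169} \cdot 32 = \frac{42286}{3 \left(-13\right) \left(-30\right)} + \frac{32}{169} = \frac{42286}{1170} + \frac{32}{169} = 42286 \cdot \frac{1}{1170} + \frac{32}{169} = \frac{21143}{585} + \frac{32}{169} = \frac{276299}{7605}$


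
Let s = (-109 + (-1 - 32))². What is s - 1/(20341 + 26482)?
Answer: 944138971/46823 ≈ 20164.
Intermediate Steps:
s = 20164 (s = (-109 - 33)² = (-142)² = 20164)
s - 1/(20341 + 26482) = 20164 - 1/(20341 + 26482) = 20164 - 1/46823 = 944138971/46823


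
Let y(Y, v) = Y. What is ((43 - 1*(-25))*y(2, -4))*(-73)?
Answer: -9928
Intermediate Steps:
((43 - 1*(-25))*y(2, -4))*(-73) = ((43 - 1*(-25))*2)*(-73) = ((43 + 25)*2)*(-73) = (68*2)*(-73) = 136*(-73) = -9928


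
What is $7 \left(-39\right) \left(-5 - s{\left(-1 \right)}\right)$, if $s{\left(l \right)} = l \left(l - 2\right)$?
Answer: $2184$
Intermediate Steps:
$s{\left(l \right)} = l \left(-2 + l\right)$
$7 \left(-39\right) \left(-5 - s{\left(-1 \right)}\right) = 7 \left(-39\right) \left(-5 - - (-2 - 1)\right) = - 273 \left(-5 - \left(-1\right) \left(-3\right)\right) = - 273 \left(-5 - 3\right) = \left(-273\right) \left(-8\right) = 2184$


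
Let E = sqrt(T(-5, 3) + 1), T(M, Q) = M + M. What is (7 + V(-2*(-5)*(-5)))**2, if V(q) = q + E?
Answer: 1840 - 258*I ≈ 1840.0 - 258.0*I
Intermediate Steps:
T(M, Q) = 2*M
E = 3*I (E = sqrt(2*(-5) + 1) = sqrt(-10 + 1) = sqrt(-9) = 3*I ≈ 3.0*I)
V(q) = q + 3*I
(7 + V(-2*(-5)*(-5)))**2 = (7 + (-2*(-5)*(-5) + 3*I))**2 = (7 + (10*(-5) + 3*I))**2 = (7 + (-50 + 3*I))**2 = (-43 + 3*I)**2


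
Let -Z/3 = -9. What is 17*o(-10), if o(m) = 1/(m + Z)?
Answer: 1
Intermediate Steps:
Z = 27 (Z = -3*(-9) = 27)
o(m) = 1/(27 + m) (o(m) = 1/(m + 27) = 1/(27 + m))
17*o(-10) = 17/(27 - 10) = 17/17 = 17*(1/17) = 1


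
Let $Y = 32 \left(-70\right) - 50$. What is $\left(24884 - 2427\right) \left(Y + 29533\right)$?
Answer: $611796051$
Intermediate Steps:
$Y = -2290$ ($Y = -2240 - 50 = -2290$)
$\left(24884 - 2427\right) \left(Y + 29533\right) = \left(24884 - 2427\right) \left(-2290 + 29533\right) = 22457 \cdot 27243 = 611796051$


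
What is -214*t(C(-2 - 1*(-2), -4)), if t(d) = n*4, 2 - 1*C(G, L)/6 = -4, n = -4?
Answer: 3424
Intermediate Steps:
C(G, L) = 36 (C(G, L) = 12 - 6*(-4) = 12 + 24 = 36)
t(d) = -16 (t(d) = -4*4 = -16)
-214*t(C(-2 - 1*(-2), -4)) = -214*(-16) = 3424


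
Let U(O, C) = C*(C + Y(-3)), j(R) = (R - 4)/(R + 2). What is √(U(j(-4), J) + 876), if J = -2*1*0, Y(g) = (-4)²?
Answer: 2*√219 ≈ 29.597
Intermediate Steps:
Y(g) = 16
J = 0 (J = -2*0 = 0)
j(R) = (-4 + R)/(2 + R)
U(O, C) = C*(16 + C) (U(O, C) = C*(C + 16) = C*(16 + C))
√(U(j(-4), J) + 876) = √(0*(16 + 0) + 876) = √(0*16 + 876) = √(0 + 876) = √876 = 2*√219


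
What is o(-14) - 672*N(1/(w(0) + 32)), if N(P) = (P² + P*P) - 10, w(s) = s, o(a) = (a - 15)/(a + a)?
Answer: 752609/112 ≈ 6719.7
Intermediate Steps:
o(a) = (-15 + a)/(2*a) (o(a) = (-15 + a)/((2*a)) = (-15 + a)*(1/(2*a)) = (-15 + a)/(2*a))
N(P) = -10 + 2*P² (N(P) = (P² + P²) - 10 = 2*P² - 10 = -10 + 2*P²)
o(-14) - 672*N(1/(w(0) + 32)) = (½)*(-15 - 14)/(-14) - 672*(-10 + 2*(1/(0 + 32))²) = (½)*(-1/14)*(-29) - 672*(-10 + 2*(1/32)²) = 29/28 - 672*(-10 + 2*(1/32)²) = 29/28 - 672*(-10 + 2*(1/1024)) = 29/28 - 672*(-10 + 1/512) = 29/28 - 672*(-5119/512) = 29/28 + 107499/16 = 752609/112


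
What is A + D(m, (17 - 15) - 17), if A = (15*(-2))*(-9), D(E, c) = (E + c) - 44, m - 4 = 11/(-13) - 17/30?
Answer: 83299/390 ≈ 213.59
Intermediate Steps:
m = 1009/390 (m = 4 + (11/(-13) - 17/30) = 4 + (11*(-1/13) - 17*1/30) = 4 + (-11/13 - 17/30) = 4 - 551/390 = 1009/390 ≈ 2.5872)
D(E, c) = -44 + E + c
A = 270 (A = -30*(-9) = 270)
A + D(m, (17 - 15) - 17) = 270 + (-44 + 1009/390 + ((17 - 15) - 17)) = 270 + (-44 + 1009/390 + (2 - 17)) = 270 + (-44 + 1009/390 - 15) = 270 - 22001/390 = 83299/390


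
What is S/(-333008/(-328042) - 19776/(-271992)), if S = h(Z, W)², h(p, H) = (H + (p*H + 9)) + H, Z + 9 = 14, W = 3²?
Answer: 7721376894/1620307 ≈ 4765.4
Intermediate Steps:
W = 9
Z = 5 (Z = -9 + 14 = 5)
h(p, H) = 9 + 2*H + H*p (h(p, H) = (H + (H*p + 9)) + H = (H + (9 + H*p)) + H = (9 + H + H*p) + H = 9 + 2*H + H*p)
S = 5184 (S = (9 + 2*9 + 9*5)² = (9 + 18 + 45)² = 72² = 5184)
S/(-333008/(-328042) - 19776/(-271992)) = 5184/(-333008/(-328042) - 19776/(-271992)) = 5184/(-333008*(-1/328042) - 19776*(-1/271992)) = 5184/(12808/12617 + 824/11333) = 5184/(155549472/142988461) = 5184*(142988461/155549472) = 7721376894/1620307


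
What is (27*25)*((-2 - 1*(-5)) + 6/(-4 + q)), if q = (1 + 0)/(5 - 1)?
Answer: 945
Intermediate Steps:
q = ¼ (q = 1/4 = 1*(¼) = ¼ ≈ 0.25000)
(27*25)*((-2 - 1*(-5)) + 6/(-4 + q)) = (27*25)*((-2 - 1*(-5)) + 6/(-4 + ¼)) = 675*((-2 + 5) + 6/(-15/4)) = 675*(3 - 4/15*6) = 675*(3 - 8/5) = 675*(7/5) = 945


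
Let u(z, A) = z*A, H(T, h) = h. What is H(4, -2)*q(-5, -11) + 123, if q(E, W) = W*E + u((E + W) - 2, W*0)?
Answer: 13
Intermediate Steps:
u(z, A) = A*z
q(E, W) = E*W (q(E, W) = W*E + (W*0)*((E + W) - 2) = E*W + 0*(-2 + E + W) = E*W + 0 = E*W)
H(4, -2)*q(-5, -11) + 123 = -(-10)*(-11) + 123 = -2*55 + 123 = -110 + 123 = 13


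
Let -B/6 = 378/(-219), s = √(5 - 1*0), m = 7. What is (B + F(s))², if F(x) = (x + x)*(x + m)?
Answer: 7430616/5329 + 41608*√5/73 ≈ 2668.9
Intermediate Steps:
s = √5 (s = √(5 + 0) = √5 ≈ 2.2361)
B = 756/73 (B = -2268/(-219) = -2268*(-1)/219 = -6*(-126/73) = 756/73 ≈ 10.356)
F(x) = 2*x*(7 + x) (F(x) = (x + x)*(x + 7) = (2*x)*(7 + x) = 2*x*(7 + x))
(B + F(s))² = (756/73 + 2*√5*(7 + √5))²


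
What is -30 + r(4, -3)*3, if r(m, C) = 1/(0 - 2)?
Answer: -63/2 ≈ -31.500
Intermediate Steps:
r(m, C) = -½ (r(m, C) = 1/(-2) = -½)
-30 + r(4, -3)*3 = -30 - ½*3 = -30 - 3/2 = -63/2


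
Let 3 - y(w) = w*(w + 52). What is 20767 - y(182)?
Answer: 63352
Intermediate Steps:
y(w) = 3 - w*(52 + w) (y(w) = 3 - w*(w + 52) = 3 - w*(52 + w))
20767 - y(182) = 20767 - (3 - 1*182**2 - 52*182) = 20767 - (3 - 1*33124 - 9464) = 20767 - (3 - 33124 - 9464) = 20767 - 1*(-42585) = 20767 + 42585 = 63352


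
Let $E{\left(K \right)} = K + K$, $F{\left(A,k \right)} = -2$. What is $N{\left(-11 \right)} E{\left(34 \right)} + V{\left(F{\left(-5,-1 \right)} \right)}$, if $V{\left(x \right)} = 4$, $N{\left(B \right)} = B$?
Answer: $-744$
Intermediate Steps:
$E{\left(K \right)} = 2 K$
$N{\left(-11 \right)} E{\left(34 \right)} + V{\left(F{\left(-5,-1 \right)} \right)} = - 11 \cdot 2 \cdot 34 + 4 = \left(-11\right) 68 + 4 = -748 + 4 = -744$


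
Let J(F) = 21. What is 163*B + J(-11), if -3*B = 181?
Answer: -29440/3 ≈ -9813.3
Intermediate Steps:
B = -181/3 (B = -⅓*181 = -181/3 ≈ -60.333)
163*B + J(-11) = 163*(-181/3) + 21 = -29503/3 + 21 = -29440/3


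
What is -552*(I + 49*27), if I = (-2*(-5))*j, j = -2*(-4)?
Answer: -774456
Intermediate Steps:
j = 8
I = 80 (I = -2*(-5)*8 = 10*8 = 80)
-552*(I + 49*27) = -552*(80 + 49*27) = -552*(80 + 1323) = -552*1403 = -774456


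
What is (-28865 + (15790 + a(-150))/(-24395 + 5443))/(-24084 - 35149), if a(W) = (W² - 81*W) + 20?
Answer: 136774985/280645954 ≈ 0.48736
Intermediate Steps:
a(W) = 20 + W² - 81*W
(-28865 + (15790 + a(-150))/(-24395 + 5443))/(-24084 - 35149) = (-28865 + (15790 + (20 + (-150)² - 81*(-150)))/(-24395 + 5443))/(-24084 - 35149) = (-28865 + (15790 + (20 + 22500 + 12150))/(-18952))/(-59233) = (-28865 + (15790 + 34670)*(-1/18952))*(-1/59233) = (-28865 + 50460*(-1/18952))*(-1/59233) = (-28865 - 12615/4738)*(-1/59233) = -136774985/4738*(-1/59233) = 136774985/280645954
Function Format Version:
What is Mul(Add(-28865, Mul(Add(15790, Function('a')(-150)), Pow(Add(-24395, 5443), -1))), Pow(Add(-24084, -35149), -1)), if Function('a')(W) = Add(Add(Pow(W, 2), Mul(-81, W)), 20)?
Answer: Rational(136774985, 280645954) ≈ 0.48736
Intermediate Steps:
Function('a')(W) = Add(20, Pow(W, 2), Mul(-81, W))
Mul(Add(-28865, Mul(Add(15790, Function('a')(-150)), Pow(Add(-24395, 5443), -1))), Pow(Add(-24084, -35149), -1)) = Mul(Add(-28865, Mul(Add(15790, Add(20, Pow(-150, 2), Mul(-81, -150))), Pow(Add(-24395, 5443), -1))), Pow(Add(-24084, -35149), -1)) = Mul(Add(-28865, Mul(Add(15790, Add(20, 22500, 12150)), Pow(-18952, -1))), Pow(-59233, -1)) = Mul(Add(-28865, Mul(Add(15790, 34670), Rational(-1, 18952))), Rational(-1, 59233)) = Mul(Add(-28865, Mul(50460, Rational(-1, 18952))), Rational(-1, 59233)) = Mul(Add(-28865, Rational(-12615, 4738)), Rational(-1, 59233)) = Mul(Rational(-136774985, 4738), Rational(-1, 59233)) = Rational(136774985, 280645954)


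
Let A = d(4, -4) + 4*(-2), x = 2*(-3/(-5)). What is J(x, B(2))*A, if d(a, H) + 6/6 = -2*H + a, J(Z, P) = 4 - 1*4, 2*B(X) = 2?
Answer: 0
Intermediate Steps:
B(X) = 1 (B(X) = (½)*2 = 1)
x = 6/5 (x = 2*(-3*(-⅕)) = 2*(⅗) = 6/5 ≈ 1.2000)
J(Z, P) = 0 (J(Z, P) = 4 - 4 = 0)
d(a, H) = -1 + a - 2*H (d(a, H) = -1 + (-2*H + a) = -1 + (a - 2*H) = -1 + a - 2*H)
A = 3 (A = (-1 + 4 - 2*(-4)) + 4*(-2) = (-1 + 4 + 8) - 8 = 11 - 8 = 3)
J(x, B(2))*A = 0*3 = 0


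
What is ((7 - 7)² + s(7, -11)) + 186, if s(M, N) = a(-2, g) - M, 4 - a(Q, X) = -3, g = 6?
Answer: 186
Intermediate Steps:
a(Q, X) = 7 (a(Q, X) = 4 - 1*(-3) = 4 + 3 = 7)
s(M, N) = 7 - M
((7 - 7)² + s(7, -11)) + 186 = ((7 - 7)² + (7 - 1*7)) + 186 = (0² + (7 - 7)) + 186 = (0 + 0) + 186 = 0 + 186 = 186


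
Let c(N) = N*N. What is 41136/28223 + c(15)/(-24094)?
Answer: 984780609/680004962 ≈ 1.4482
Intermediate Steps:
c(N) = N²
41136/28223 + c(15)/(-24094) = 41136/28223 + 15²/(-24094) = 41136*(1/28223) + 225*(-1/24094) = 41136/28223 - 225/24094 = 984780609/680004962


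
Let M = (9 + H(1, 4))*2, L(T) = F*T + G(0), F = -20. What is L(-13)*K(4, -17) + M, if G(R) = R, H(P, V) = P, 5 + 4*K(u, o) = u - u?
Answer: -305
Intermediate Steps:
K(u, o) = -5/4 (K(u, o) = -5/4 + (u - u)/4 = -5/4 + (¼)*0 = -5/4 + 0 = -5/4)
L(T) = -20*T (L(T) = -20*T + 0 = -20*T)
M = 20 (M = (9 + 1)*2 = 10*2 = 20)
L(-13)*K(4, -17) + M = -20*(-13)*(-5/4) + 20 = 260*(-5/4) + 20 = -325 + 20 = -305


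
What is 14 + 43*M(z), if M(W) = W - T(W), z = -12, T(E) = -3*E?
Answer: -2050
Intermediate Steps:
M(W) = 4*W (M(W) = W - (-3)*W = W + 3*W = 4*W)
14 + 43*M(z) = 14 + 43*(4*(-12)) = 14 + 43*(-48) = 14 - 2064 = -2050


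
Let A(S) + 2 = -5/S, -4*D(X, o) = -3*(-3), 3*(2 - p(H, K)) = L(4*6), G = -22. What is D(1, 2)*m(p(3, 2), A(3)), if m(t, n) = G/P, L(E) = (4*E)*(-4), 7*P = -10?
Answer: -693/20 ≈ -34.650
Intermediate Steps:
P = -10/7 (P = (1/7)*(-10) = -10/7 ≈ -1.4286)
L(E) = -16*E
p(H, K) = 130 (p(H, K) = 2 - (-16)*4*6/3 = 2 - (-16)*24/3 = 2 - 1/3*(-384) = 2 + 128 = 130)
D(X, o) = -9/4 (D(X, o) = -(-3)*(-3)/4 = -1/4*9 = -9/4)
A(S) = -2 - 5/S
m(t, n) = 77/5 (m(t, n) = -22/(-10/7) = -22*(-7/10) = 77/5)
D(1, 2)*m(p(3, 2), A(3)) = -9/4*77/5 = -693/20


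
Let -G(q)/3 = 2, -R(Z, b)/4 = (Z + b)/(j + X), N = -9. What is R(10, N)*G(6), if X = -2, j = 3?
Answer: 24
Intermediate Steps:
R(Z, b) = -4*Z - 4*b (R(Z, b) = -4*(Z + b)/(3 - 2) = -4*(Z + b)/1 = -4*(Z + b) = -4*Z - 4*b)
G(q) = -6 (G(q) = -3*2 = -6)
R(10, N)*G(6) = (-4*10 - 4*(-9))*(-6) = (-40 + 36)*(-6) = -4*(-6) = 24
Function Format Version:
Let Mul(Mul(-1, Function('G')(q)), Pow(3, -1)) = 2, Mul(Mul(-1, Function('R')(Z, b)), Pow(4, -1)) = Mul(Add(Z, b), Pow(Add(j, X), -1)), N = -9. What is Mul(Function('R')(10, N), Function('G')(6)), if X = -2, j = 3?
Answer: 24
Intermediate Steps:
Function('R')(Z, b) = Add(Mul(-4, Z), Mul(-4, b)) (Function('R')(Z, b) = Mul(-4, Mul(Add(Z, b), Pow(Add(3, -2), -1))) = Mul(-4, Mul(Add(Z, b), Pow(1, -1))) = Mul(-4, Mul(Add(Z, b), 1)) = Mul(-4, Add(Z, b)) = Add(Mul(-4, Z), Mul(-4, b)))
Function('G')(q) = -6 (Function('G')(q) = Mul(-3, 2) = -6)
Mul(Function('R')(10, N), Function('G')(6)) = Mul(Add(Mul(-4, 10), Mul(-4, -9)), -6) = Mul(Add(-40, 36), -6) = Mul(-4, -6) = 24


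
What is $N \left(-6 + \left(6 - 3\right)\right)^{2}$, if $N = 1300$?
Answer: $11700$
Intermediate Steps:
$N \left(-6 + \left(6 - 3\right)\right)^{2} = 1300 \left(-6 + \left(6 - 3\right)\right)^{2} = 1300 \left(-6 + 3\right)^{2} = 1300 \left(-3\right)^{2} = 1300 \cdot 9 = 11700$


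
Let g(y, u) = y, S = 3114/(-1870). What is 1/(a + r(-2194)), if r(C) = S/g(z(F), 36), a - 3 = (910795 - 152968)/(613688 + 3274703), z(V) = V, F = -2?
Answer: 7271291170/29285234787 ≈ 0.24829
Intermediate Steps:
S = -1557/935 (S = 3114*(-1/1870) = -1557/935 ≈ -1.6652)
a = 12423000/3888391 (a = 3 + (910795 - 152968)/(613688 + 3274703) = 3 + 757827/3888391 = 12423000/3888391 ≈ 3.1949)
r(C) = 1557/1870 (r(C) = -1557/935/(-2) = -1557/935*(-½) = 1557/1870)
1/(a + r(-2194)) = 1/(12423000/3888391 + 1557/1870) = 1/(29285234787/7271291170) = 7271291170/29285234787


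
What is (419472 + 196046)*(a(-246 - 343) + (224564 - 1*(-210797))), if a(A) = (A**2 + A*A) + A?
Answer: 694682232052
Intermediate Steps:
a(A) = A + 2*A**2 (a(A) = (A**2 + A**2) + A = 2*A**2 + A = A + 2*A**2)
(419472 + 196046)*(a(-246 - 343) + (224564 - 1*(-210797))) = (419472 + 196046)*((-246 - 343)*(1 + 2*(-246 - 343)) + (224564 - 1*(-210797))) = 615518*(-589*(1 + 2*(-589)) + (224564 + 210797)) = 615518*(-589*(1 - 1178) + 435361) = 615518*(-589*(-1177) + 435361) = 615518*(693253 + 435361) = 615518*1128614 = 694682232052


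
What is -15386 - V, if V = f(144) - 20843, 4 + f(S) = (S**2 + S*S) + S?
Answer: -36155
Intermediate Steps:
f(S) = -4 + S + 2*S**2 (f(S) = -4 + ((S**2 + S*S) + S) = -4 + ((S**2 + S**2) + S) = -4 + (2*S**2 + S) = -4 + (S + 2*S**2) = -4 + S + 2*S**2)
V = 20769 (V = (-4 + 144 + 2*144**2) - 20843 = (-4 + 144 + 2*20736) - 20843 = (-4 + 144 + 41472) - 20843 = 41612 - 20843 = 20769)
-15386 - V = -15386 - 1*20769 = -15386 - 20769 = -36155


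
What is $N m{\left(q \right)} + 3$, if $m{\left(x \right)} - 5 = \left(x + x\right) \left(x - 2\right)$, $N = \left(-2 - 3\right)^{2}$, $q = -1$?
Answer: $278$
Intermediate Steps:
$N = 25$ ($N = \left(-5\right)^{2} = 25$)
$m{\left(x \right)} = 5 + 2 x \left(-2 + x\right)$ ($m{\left(x \right)} = 5 + \left(x + x\right) \left(x - 2\right) = 5 + 2 x \left(-2 + x\right)$)
$N m{\left(q \right)} + 3 = 25 \left(5 - -4 + 2 \left(-1\right)^{2}\right) + 3 = 25 \left(5 + 4 + 2 \cdot 1\right) + 3 = 25 \left(5 + 4 + 2\right) + 3 = 25 \cdot 11 + 3 = 275 + 3 = 278$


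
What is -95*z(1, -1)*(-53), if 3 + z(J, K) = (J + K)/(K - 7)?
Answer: -15105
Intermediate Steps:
z(J, K) = -3 + (J + K)/(-7 + K) (z(J, K) = -3 + (J + K)/(K - 7) = -3 + (J + K)/(-7 + K))
-95*z(1, -1)*(-53) = -95*(21 + 1 - 2*(-1))/(-7 - 1)*(-53) = -95*(21 + 1 + 2)/(-8)*(-53) = -(-95)*24/8*(-53) = -95*(-3)*(-53) = 285*(-53) = -15105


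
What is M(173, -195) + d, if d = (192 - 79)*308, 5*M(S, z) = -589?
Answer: 173431/5 ≈ 34686.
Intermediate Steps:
M(S, z) = -589/5 (M(S, z) = (1/5)*(-589) = -589/5)
d = 34804 (d = 113*308 = 34804)
M(173, -195) + d = -589/5 + 34804 = 173431/5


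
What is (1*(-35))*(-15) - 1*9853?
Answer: -9328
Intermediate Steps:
(1*(-35))*(-15) - 1*9853 = -35*(-15) - 9853 = 525 - 9853 = -9328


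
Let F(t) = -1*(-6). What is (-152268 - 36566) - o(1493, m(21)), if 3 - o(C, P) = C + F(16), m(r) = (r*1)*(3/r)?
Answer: -187338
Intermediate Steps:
F(t) = 6
m(r) = 3 (m(r) = r*(3/r) = 3)
o(C, P) = -3 - C (o(C, P) = 3 - (C + 6) = 3 - (6 + C) = 3 + (-6 - C) = -3 - C)
(-152268 - 36566) - o(1493, m(21)) = (-152268 - 36566) - (-3 - 1*1493) = -188834 - (-3 - 1493) = -188834 - 1*(-1496) = -188834 + 1496 = -187338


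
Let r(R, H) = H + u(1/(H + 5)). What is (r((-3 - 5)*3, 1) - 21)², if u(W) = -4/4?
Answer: 441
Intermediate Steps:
u(W) = -1 (u(W) = -4*¼ = -1)
r(R, H) = -1 + H (r(R, H) = H - 1 = -1 + H)
(r((-3 - 5)*3, 1) - 21)² = ((-1 + 1) - 21)² = (0 - 21)² = (-21)² = 441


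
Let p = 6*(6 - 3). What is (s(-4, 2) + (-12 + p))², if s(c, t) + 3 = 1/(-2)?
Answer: 25/4 ≈ 6.2500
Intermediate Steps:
s(c, t) = -7/2 (s(c, t) = -3 + 1/(-2) = -3 - ½ = -7/2)
p = 18 (p = 6*3 = 18)
(s(-4, 2) + (-12 + p))² = (-7/2 + (-12 + 18))² = (-7/2 + 6)² = (5/2)² = 25/4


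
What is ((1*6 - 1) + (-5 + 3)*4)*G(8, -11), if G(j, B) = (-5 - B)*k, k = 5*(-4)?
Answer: 360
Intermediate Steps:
k = -20
G(j, B) = 100 + 20*B (G(j, B) = (-5 - B)*(-20) = 100 + 20*B)
((1*6 - 1) + (-5 + 3)*4)*G(8, -11) = ((1*6 - 1) + (-5 + 3)*4)*(100 + 20*(-11)) = ((6 - 1) - 2*4)*(100 - 220) = (5 - 8)*(-120) = -3*(-120) = 360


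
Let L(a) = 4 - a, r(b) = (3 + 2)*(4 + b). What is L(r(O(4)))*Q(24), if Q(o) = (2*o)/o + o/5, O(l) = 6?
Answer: -1564/5 ≈ -312.80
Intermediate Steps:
r(b) = 20 + 5*b (r(b) = 5*(4 + b) = 20 + 5*b)
Q(o) = 2 + o/5 (Q(o) = 2 + o*(1/5) = 2 + o/5)
L(r(O(4)))*Q(24) = (4 - (20 + 5*6))*(2 + (1/5)*24) = (4 - (20 + 30))*(2 + 24/5) = (4 - 1*50)*(34/5) = (4 - 50)*(34/5) = -46*34/5 = -1564/5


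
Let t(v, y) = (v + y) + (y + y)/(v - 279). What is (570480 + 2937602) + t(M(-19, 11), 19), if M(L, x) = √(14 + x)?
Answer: 480610503/137 ≈ 3.5081e+6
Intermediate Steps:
t(v, y) = v + y + 2*y/(-279 + v) (t(v, y) = (v + y) + (2*y)/(-279 + v) = (v + y) + 2*y/(-279 + v) = v + y + 2*y/(-279 + v))
(570480 + 2937602) + t(M(-19, 11), 19) = (570480 + 2937602) + ((√(14 + 11))² - 279*√(14 + 11) - 277*19 + √(14 + 11)*19)/(-279 + √(14 + 11)) = 3508082 + ((√25)² - 279*√25 - 5263 + √25*19)/(-279 + √25) = 3508082 + (5² - 279*5 - 5263 + 5*19)/(-279 + 5) = 3508082 + (25 - 1395 - 5263 + 95)/(-274) = 3508082 - 1/274*(-6538) = 3508082 + 3269/137 = 480610503/137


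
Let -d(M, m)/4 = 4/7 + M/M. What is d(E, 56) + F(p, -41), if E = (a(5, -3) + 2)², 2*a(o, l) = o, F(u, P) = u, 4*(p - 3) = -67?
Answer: -561/28 ≈ -20.036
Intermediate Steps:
p = -55/4 (p = 3 + (¼)*(-67) = 3 - 67/4 = -55/4 ≈ -13.750)
a(o, l) = o/2
E = 81/4 (E = ((½)*5 + 2)² = (5/2 + 2)² = (9/2)² = 81/4 ≈ 20.250)
d(M, m) = -44/7 (d(M, m) = -4*(4/7 + M/M) = -4*(4*(⅐) + 1) = -4*(4/7 + 1) = -4*11/7 = -44/7)
d(E, 56) + F(p, -41) = -44/7 - 55/4 = -561/28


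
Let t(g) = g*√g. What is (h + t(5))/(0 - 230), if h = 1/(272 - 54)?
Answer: -1/50140 - √5/46 ≈ -0.048630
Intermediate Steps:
h = 1/218 ≈ 0.0045872
t(g) = g^(3/2)
(h + t(5))/(0 - 230) = (1/218 + 5^(3/2))/(0 - 230) = (1/218 + 5*√5)/(-230) = (1/218 + 5*√5)*(-1/230) = -1/50140 - √5/46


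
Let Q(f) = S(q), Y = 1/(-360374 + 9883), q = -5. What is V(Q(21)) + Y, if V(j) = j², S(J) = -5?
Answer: 8762274/350491 ≈ 25.000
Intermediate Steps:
Y = -1/350491 (Y = 1/(-350491) = -1/350491 ≈ -2.8531e-6)
Q(f) = -5
V(Q(21)) + Y = (-5)² - 1/350491 = 25 - 1/350491 = 8762274/350491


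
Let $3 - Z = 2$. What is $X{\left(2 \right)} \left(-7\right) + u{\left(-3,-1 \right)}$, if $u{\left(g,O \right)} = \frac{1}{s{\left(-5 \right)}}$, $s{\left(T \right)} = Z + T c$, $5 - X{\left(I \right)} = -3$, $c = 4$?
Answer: $- \frac{1065}{19} \approx -56.053$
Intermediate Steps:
$Z = 1$ ($Z = 3 - 2 = 1$)
$X{\left(I \right)} = 8$ ($X{\left(I \right)} = 5 - -3 = 5 + 3 = 8$)
$s{\left(T \right)} = 1 + 4 T$ ($s{\left(T \right)} = 1 + T 4 = 1 + 4 T$)
$u{\left(g,O \right)} = - \frac{1}{19}$ ($u{\left(g,O \right)} = \frac{1}{1 + 4 \left(-5\right)} = \frac{1}{1 - 20} = \frac{1}{-19} = - \frac{1}{19}$)
$X{\left(2 \right)} \left(-7\right) + u{\left(-3,-1 \right)} = 8 \left(-7\right) - \frac{1}{19} = -56 - \frac{1}{19} = - \frac{1065}{19}$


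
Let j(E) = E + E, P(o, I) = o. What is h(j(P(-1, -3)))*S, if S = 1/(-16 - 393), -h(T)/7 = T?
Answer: -14/409 ≈ -0.034230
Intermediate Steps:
j(E) = 2*E
h(T) = -7*T
S = -1/409 (S = 1/(-409) = -1/409 ≈ -0.0024450)
h(j(P(-1, -3)))*S = -14*(-1)*(-1/409) = -7*(-2)*(-1/409) = 14*(-1/409) = -14/409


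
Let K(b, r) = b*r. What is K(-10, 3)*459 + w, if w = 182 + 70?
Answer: -13518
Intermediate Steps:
w = 252
K(-10, 3)*459 + w = -10*3*459 + 252 = -30*459 + 252 = -13770 + 252 = -13518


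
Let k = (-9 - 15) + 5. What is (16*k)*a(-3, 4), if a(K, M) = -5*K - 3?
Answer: -3648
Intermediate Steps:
a(K, M) = -3 - 5*K
k = -19 (k = -24 + 5 = -19)
(16*k)*a(-3, 4) = (16*(-19))*(-3 - 5*(-3)) = -304*(-3 + 15) = -304*12 = -3648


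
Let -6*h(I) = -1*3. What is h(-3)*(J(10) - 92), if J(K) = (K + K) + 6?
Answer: -33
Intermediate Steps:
h(I) = ½ (h(I) = -(-1)*3/6 = -⅙*(-3) = ½)
J(K) = 6 + 2*K (J(K) = 2*K + 6 = 6 + 2*K)
h(-3)*(J(10) - 92) = ((6 + 2*10) - 92)/2 = ((6 + 20) - 92)/2 = (26 - 92)/2 = (½)*(-66) = -33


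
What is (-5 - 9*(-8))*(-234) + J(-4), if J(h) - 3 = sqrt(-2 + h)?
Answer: -15675 + I*sqrt(6) ≈ -15675.0 + 2.4495*I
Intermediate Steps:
J(h) = 3 + sqrt(-2 + h)
(-5 - 9*(-8))*(-234) + J(-4) = (-5 - 9*(-8))*(-234) + (3 + sqrt(-2 - 4)) = (-5 + 72)*(-234) + (3 + sqrt(-6)) = 67*(-234) + (3 + I*sqrt(6)) = -15678 + (3 + I*sqrt(6)) = -15675 + I*sqrt(6)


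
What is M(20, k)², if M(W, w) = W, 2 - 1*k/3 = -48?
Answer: 400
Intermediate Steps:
k = 150 (k = 6 - 3*(-48) = 6 + 144 = 150)
M(20, k)² = 20² = 400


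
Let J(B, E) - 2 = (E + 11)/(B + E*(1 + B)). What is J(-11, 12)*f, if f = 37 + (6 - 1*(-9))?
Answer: 12428/131 ≈ 94.870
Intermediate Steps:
J(B, E) = 2 + (11 + E)/(B + E*(1 + B)) (J(B, E) = 2 + (E + 11)/(B + E*(1 + B)) = 2 + (11 + E)/(B + E*(1 + B)))
f = 52 (f = 37 + (6 + 9) = 37 + 15 = 52)
J(-11, 12)*f = ((11 + 2*(-11) + 3*12 + 2*(-11)*12)/(-11 + 12 - 11*12))*52 = ((11 - 22 + 36 - 264)/(-11 + 12 - 132))*52 = (-239/(-131))*52 = -1/131*(-239)*52 = (239/131)*52 = 12428/131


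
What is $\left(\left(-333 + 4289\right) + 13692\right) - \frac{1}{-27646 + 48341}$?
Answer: $\frac{365225359}{20695} \approx 17648.0$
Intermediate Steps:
$\left(\left(-333 + 4289\right) + 13692\right) - \frac{1}{-27646 + 48341} = \left(3956 + 13692\right) - \frac{1}{20695} = 17648 - \frac{1}{20695} = \frac{365225359}{20695}$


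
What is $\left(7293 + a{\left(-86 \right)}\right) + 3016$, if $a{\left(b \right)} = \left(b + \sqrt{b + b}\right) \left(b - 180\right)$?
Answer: $33185 - 532 i \sqrt{43} \approx 33185.0 - 3488.6 i$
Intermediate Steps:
$a{\left(b \right)} = \left(-180 + b\right) \left(b + \sqrt{2} \sqrt{b}\right)$ ($a{\left(b \right)} = \left(b + \sqrt{2 b}\right) \left(-180 + b\right) = \left(b + \sqrt{2} \sqrt{b}\right) \left(-180 + b\right) = \left(-180 + b\right) \left(b + \sqrt{2} \sqrt{b}\right)$)
$\left(7293 + a{\left(-86 \right)}\right) + 3016 = \left(7293 + \left(\left(-86\right)^{2} - -15480 + \sqrt{2} \left(-86\right)^{\frac{3}{2}} - 180 \sqrt{2} \sqrt{-86}\right)\right) + 3016 = \left(7293 + \left(7396 + 15480 + \sqrt{2} \left(- 86 i \sqrt{86}\right) - 180 \sqrt{2} i \sqrt{86}\right)\right) + 3016 = \left(7293 + \left(7396 + 15480 - 172 i \sqrt{43} - 360 i \sqrt{43}\right)\right) + 3016 = \left(7293 + \left(22876 - 532 i \sqrt{43}\right)\right) + 3016 = \left(30169 - 532 i \sqrt{43}\right) + 3016 = 33185 - 532 i \sqrt{43}$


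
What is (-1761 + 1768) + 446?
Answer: 453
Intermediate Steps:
(-1761 + 1768) + 446 = 7 + 446 = 453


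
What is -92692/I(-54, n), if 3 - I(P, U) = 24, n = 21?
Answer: 92692/21 ≈ 4413.9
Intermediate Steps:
I(P, U) = -21 (I(P, U) = 3 - 1*24 = 3 - 24 = -21)
-92692/I(-54, n) = -92692/(-21) = -92692*(-1/21) = 92692/21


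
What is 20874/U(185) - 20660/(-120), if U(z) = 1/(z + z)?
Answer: 46341313/6 ≈ 7.7236e+6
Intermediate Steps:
U(z) = 1/(2*z)
20874/U(185) - 20660/(-120) = 20874/(((½)/185)) - 20660/(-120) = 20874/(((½)*(1/185))) - 20660*(-1/120) = 20874/(1/370) + 1033/6 = 20874*370 + 1033/6 = 7723380 + 1033/6 = 46341313/6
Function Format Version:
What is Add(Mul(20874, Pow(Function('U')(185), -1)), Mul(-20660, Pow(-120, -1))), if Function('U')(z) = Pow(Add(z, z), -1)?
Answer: Rational(46341313, 6) ≈ 7.7236e+6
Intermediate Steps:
Function('U')(z) = Mul(Rational(1, 2), Pow(z, -1)) (Function('U')(z) = Pow(Mul(2, z), -1) = Mul(Rational(1, 2), Pow(z, -1)))
Add(Mul(20874, Pow(Function('U')(185), -1)), Mul(-20660, Pow(-120, -1))) = Add(Mul(20874, Pow(Mul(Rational(1, 2), Pow(185, -1)), -1)), Mul(-20660, Pow(-120, -1))) = Add(Mul(20874, Pow(Mul(Rational(1, 2), Rational(1, 185)), -1)), Mul(-20660, Rational(-1, 120))) = Add(Mul(20874, Pow(Rational(1, 370), -1)), Rational(1033, 6)) = Add(Mul(20874, 370), Rational(1033, 6)) = Add(7723380, Rational(1033, 6)) = Rational(46341313, 6)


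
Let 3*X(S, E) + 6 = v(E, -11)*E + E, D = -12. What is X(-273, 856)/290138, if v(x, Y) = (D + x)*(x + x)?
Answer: 206143203/145069 ≈ 1421.0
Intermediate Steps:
v(x, Y) = 2*x*(-12 + x) (v(x, Y) = (-12 + x)*(x + x) = (-12 + x)*(2*x) = 2*x*(-12 + x))
X(S, E) = -2 + E/3 + 2*E**2*(-12 + E)/3 (X(S, E) = -2 + ((2*E*(-12 + E))*E + E)/3 = -2 + (2*E**2*(-12 + E) + E)/3 = -2 + (E + 2*E**2*(-12 + E))/3 = -2 + (E/3 + 2*E**2*(-12 + E)/3) = -2 + E/3 + 2*E**2*(-12 + E)/3)
X(-273, 856)/290138 = (-2 + (1/3)*856 + (2/3)*856**2*(-12 + 856))/290138 = (-2 + 856/3 + (2/3)*732736*844)*(1/290138) = (-2 + 856/3 + 1236858368/3)*(1/290138) = 412286406*(1/290138) = 206143203/145069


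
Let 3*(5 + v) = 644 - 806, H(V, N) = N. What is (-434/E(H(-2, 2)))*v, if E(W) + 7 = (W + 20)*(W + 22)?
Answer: 25606/521 ≈ 49.148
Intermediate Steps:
v = -59 (v = -5 + (644 - 806)/3 = -5 + (⅓)*(-162) = -5 - 54 = -59)
E(W) = -7 + (20 + W)*(22 + W) (E(W) = -7 + (W + 20)*(W + 22) = -7 + (20 + W)*(22 + W))
(-434/E(H(-2, 2)))*v = -434/(433 + 2² + 42*2)*(-59) = -434/(433 + 4 + 84)*(-59) = -434/521*(-59) = 25606/521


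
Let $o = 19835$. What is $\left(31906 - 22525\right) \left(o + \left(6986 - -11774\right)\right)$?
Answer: $362059695$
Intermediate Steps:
$\left(31906 - 22525\right) \left(o + \left(6986 - -11774\right)\right) = \left(31906 - 22525\right) \left(19835 + \left(6986 - -11774\right)\right) = 9381 \left(19835 + \left(6986 + 11774\right)\right) = 9381 \left(19835 + 18760\right) = 9381 \cdot 38595 = 362059695$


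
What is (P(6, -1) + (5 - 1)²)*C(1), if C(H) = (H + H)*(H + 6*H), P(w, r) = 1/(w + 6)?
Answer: 1351/6 ≈ 225.17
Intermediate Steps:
P(w, r) = 1/(6 + w)
C(H) = 14*H² (C(H) = (2*H)*(7*H) = 14*H²)
(P(6, -1) + (5 - 1)²)*C(1) = (1/(6 + 6) + (5 - 1)²)*(14*1²) = (1/12 + 4²)*(14*1) = (1/12 + 16)*14 = (193/12)*14 = 1351/6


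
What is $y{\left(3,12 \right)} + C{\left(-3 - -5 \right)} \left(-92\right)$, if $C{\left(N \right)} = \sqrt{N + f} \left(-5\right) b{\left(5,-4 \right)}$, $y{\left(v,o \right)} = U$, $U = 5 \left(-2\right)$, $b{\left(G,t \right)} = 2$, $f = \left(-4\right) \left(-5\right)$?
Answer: $-10 + 920 \sqrt{22} \approx 4305.2$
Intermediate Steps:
$f = 20$
$U = -10$
$y{\left(v,o \right)} = -10$
$C{\left(N \right)} = - 10 \sqrt{20 + N}$ ($C{\left(N \right)} = \sqrt{N + 20} \left(-5\right) 2 = \sqrt{20 + N} \left(-5\right) 2 = - 5 \sqrt{20 + N} 2 = - 10 \sqrt{20 + N}$)
$y{\left(3,12 \right)} + C{\left(-3 - -5 \right)} \left(-92\right) = -10 + - 10 \sqrt{20 - -2} \left(-92\right) = -10 + - 10 \sqrt{20 + \left(-3 + 5\right)} \left(-92\right) = -10 + - 10 \sqrt{20 + 2} \left(-92\right) = -10 + - 10 \sqrt{22} \left(-92\right) = -10 + 920 \sqrt{22}$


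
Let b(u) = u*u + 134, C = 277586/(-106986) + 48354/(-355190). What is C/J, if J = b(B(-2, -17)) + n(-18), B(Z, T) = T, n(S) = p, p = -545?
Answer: 1179192868/52682313585 ≈ 0.022383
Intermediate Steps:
n(S) = -545
C = -2358385736/863644485 (C = 277586*(-1/106986) + 48354*(-1/355190) = -138793/53493 - 24177/177595 = -2358385736/863644485 ≈ -2.7307)
b(u) = 134 + u² (b(u) = u² + 134 = 134 + u²)
J = -122 (J = (134 + (-17)²) - 545 = (134 + 289) - 545 = 423 - 545 = -122)
C/J = -2358385736/863644485/(-122) = -2358385736/863644485*(-1/122) = 1179192868/52682313585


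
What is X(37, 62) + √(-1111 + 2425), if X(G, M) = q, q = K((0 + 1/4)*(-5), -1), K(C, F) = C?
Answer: -5/4 + 3*√146 ≈ 34.999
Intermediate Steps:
q = -5/4 (q = (0 + 1/4)*(-5) = (0 + 1*(¼))*(-5) = (0 + ¼)*(-5) = (¼)*(-5) = -5/4 ≈ -1.2500)
X(G, M) = -5/4
X(37, 62) + √(-1111 + 2425) = -5/4 + √(-1111 + 2425) = -5/4 + √1314 = -5/4 + 3*√146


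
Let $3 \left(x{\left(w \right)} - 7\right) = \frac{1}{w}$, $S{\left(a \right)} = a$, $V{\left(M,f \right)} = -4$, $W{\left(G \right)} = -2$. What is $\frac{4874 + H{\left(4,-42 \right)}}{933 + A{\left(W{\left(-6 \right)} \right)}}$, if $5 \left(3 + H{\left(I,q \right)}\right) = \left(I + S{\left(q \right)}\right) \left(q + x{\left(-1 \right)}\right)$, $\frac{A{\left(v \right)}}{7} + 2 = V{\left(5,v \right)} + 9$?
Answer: $\frac{77093}{14310} \approx 5.3874$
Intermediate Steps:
$x{\left(w \right)} = 7 + \frac{1}{3 w}$
$A{\left(v \right)} = 21$ ($A{\left(v \right)} = -14 + 7 \left(-4 + 9\right) = -14 + 7 \cdot 5 = -14 + 35 = 21$)
$H{\left(I,q \right)} = -3 + \frac{\left(\frac{20}{3} + q\right) \left(I + q\right)}{5}$ ($H{\left(I,q \right)} = -3 + \frac{\left(I + q\right) \left(q + \left(7 + \frac{1}{3 \left(-1\right)}\right)\right)}{5} = -3 + \frac{\left(I + q\right) \left(q + \left(7 + \frac{1}{3} \left(-1\right)\right)\right)}{5} = -3 + \frac{\left(I + q\right) \left(q + \left(7 - \frac{1}{3}\right)\right)}{5} = -3 + \frac{\left(I + q\right) \left(q + \frac{20}{3}\right)}{5} = -3 + \frac{\left(I + q\right) \left(\frac{20}{3} + q\right)}{5} = -3 + \frac{\left(\frac{20}{3} + q\right) \left(I + q\right)}{5}$)
$\frac{4874 + H{\left(4,-42 \right)}}{933 + A{\left(W{\left(-6 \right)} \right)}} = \frac{4874 + \left(-3 + \frac{\left(-42\right)^{2}}{5} + \frac{4}{3} \cdot 4 + \frac{4}{3} \left(-42\right) + \frac{1}{5} \cdot 4 \left(-42\right)\right)}{933 + 21} = \frac{4874 - - \frac{3983}{15}}{954} = \left(4874 - - \frac{3983}{15}\right) \frac{1}{954} = \left(4874 + \frac{3983}{15}\right) \frac{1}{954} = \frac{77093}{15} \cdot \frac{1}{954} = \frac{77093}{14310}$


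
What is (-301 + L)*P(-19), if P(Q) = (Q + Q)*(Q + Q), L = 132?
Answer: -244036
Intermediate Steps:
P(Q) = 4*Q² (P(Q) = (2*Q)*(2*Q) = 4*Q²)
(-301 + L)*P(-19) = (-301 + 132)*(4*(-19)²) = -676*361 = -169*1444 = -244036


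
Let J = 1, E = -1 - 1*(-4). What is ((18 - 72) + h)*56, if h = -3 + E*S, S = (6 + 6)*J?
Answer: -1176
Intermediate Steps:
E = 3 (E = -1 + 4 = 3)
S = 12 (S = (6 + 6)*1 = 12*1 = 12)
h = 33 (h = -3 + 3*12 = -3 + 36 = 33)
((18 - 72) + h)*56 = ((18 - 72) + 33)*56 = (-54 + 33)*56 = -21*56 = -1176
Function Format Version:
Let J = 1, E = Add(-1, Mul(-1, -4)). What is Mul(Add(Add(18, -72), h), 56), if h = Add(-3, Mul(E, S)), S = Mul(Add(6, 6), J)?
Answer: -1176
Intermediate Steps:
E = 3 (E = Add(-1, 4) = 3)
S = 12 (S = Mul(Add(6, 6), 1) = Mul(12, 1) = 12)
h = 33 (h = Add(-3, Mul(3, 12)) = Add(-3, 36) = 33)
Mul(Add(Add(18, -72), h), 56) = Mul(Add(Add(18, -72), 33), 56) = Mul(Add(-54, 33), 56) = Mul(-21, 56) = -1176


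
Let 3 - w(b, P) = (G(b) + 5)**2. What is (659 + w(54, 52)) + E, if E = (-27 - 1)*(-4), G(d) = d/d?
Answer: 738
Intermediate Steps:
G(d) = 1
E = 112 (E = -28*(-4) = 112)
w(b, P) = -33 (w(b, P) = 3 - (1 + 5)**2 = 3 - 1*6**2 = 3 - 1*36 = 3 - 36 = -33)
(659 + w(54, 52)) + E = (659 - 33) + 112 = 626 + 112 = 738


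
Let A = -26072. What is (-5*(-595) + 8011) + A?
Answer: -15086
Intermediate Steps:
(-5*(-595) + 8011) + A = (-5*(-595) + 8011) - 26072 = (2975 + 8011) - 26072 = 10986 - 26072 = -15086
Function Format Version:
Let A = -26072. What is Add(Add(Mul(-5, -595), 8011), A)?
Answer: -15086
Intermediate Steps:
Add(Add(Mul(-5, -595), 8011), A) = Add(Add(Mul(-5, -595), 8011), -26072) = Add(Add(2975, 8011), -26072) = Add(10986, -26072) = -15086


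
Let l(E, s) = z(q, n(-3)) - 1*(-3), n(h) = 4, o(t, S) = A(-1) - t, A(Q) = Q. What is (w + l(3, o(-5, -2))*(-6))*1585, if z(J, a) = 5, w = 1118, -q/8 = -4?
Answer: 1695950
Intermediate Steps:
q = 32 (q = -8*(-4) = 32)
o(t, S) = -1 - t
l(E, s) = 8 (l(E, s) = 5 - 1*(-3) = 5 + 3 = 8)
(w + l(3, o(-5, -2))*(-6))*1585 = (1118 + 8*(-6))*1585 = (1118 - 48)*1585 = 1070*1585 = 1695950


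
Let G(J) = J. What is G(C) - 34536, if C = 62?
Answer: -34474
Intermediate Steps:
G(C) - 34536 = 62 - 34536 = -34474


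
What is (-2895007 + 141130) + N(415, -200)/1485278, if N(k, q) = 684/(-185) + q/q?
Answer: -756700490719609/274776430 ≈ -2.7539e+6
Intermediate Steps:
N(k, q) = -499/185 (N(k, q) = 684*(-1/185) + 1 = -684/185 + 1 = -499/185)
(-2895007 + 141130) + N(415, -200)/1485278 = (-2895007 + 141130) - 499/185/1485278 = -2753877 - 499/185*1/1485278 = -2753877 - 499/274776430 = -756700490719609/274776430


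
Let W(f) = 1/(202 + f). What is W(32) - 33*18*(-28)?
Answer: 3891889/234 ≈ 16632.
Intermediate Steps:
W(32) - 33*18*(-28) = 1/(202 + 32) - 33*18*(-28) = 1/234 - 594*(-28) = 1/234 + 16632 = 3891889/234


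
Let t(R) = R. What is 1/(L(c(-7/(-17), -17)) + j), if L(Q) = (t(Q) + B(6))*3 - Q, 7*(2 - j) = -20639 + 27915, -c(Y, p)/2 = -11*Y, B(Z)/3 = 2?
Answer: -119/119156 ≈ -0.00099869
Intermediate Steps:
B(Z) = 6 (B(Z) = 3*2 = 6)
c(Y, p) = 22*Y (c(Y, p) = -(-22)*Y = 22*Y)
j = -7262/7 (j = 2 - (-20639 + 27915)/7 = 2 - ⅐*7276 = 2 - 7276/7 = -7262/7 ≈ -1037.4)
L(Q) = 18 + 2*Q (L(Q) = (Q + 6)*3 - Q = (6 + Q)*3 - Q = (18 + 3*Q) - Q = 18 + 2*Q)
1/(L(c(-7/(-17), -17)) + j) = 1/((18 + 2*(22*(-7/(-17)))) - 7262/7) = 1/((18 + 2*(22*(-7*(-1/17)))) - 7262/7) = 1/((18 + 2*(22*(7/17))) - 7262/7) = 1/((18 + 2*(154/17)) - 7262/7) = 1/((18 + 308/17) - 7262/7) = 1/(614/17 - 7262/7) = 1/(-119156/119) = -119/119156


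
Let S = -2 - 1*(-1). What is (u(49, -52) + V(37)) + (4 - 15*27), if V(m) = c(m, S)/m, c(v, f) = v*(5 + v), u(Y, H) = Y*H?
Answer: -2907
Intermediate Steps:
S = -1 (S = -2 + 1 = -1)
u(Y, H) = H*Y
V(m) = 5 + m (V(m) = (m*(5 + m))/m = 5 + m)
(u(49, -52) + V(37)) + (4 - 15*27) = (-52*49 + (5 + 37)) + (4 - 15*27) = (-2548 + 42) + (4 - 405) = -2506 - 401 = -2907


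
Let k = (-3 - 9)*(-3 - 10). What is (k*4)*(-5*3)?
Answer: -9360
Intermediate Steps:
k = 156 (k = -12*(-13) = 156)
(k*4)*(-5*3) = (156*4)*(-5*3) = 624*(-15) = -9360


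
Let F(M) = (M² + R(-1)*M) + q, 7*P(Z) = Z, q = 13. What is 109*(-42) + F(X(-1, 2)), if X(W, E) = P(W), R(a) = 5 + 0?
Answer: -223719/49 ≈ -4565.7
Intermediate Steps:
P(Z) = Z/7
R(a) = 5
X(W, E) = W/7
F(M) = 13 + M² + 5*M (F(M) = (M² + 5*M) + 13 = 13 + M² + 5*M)
109*(-42) + F(X(-1, 2)) = 109*(-42) + (13 + ((⅐)*(-1))² + 5*((⅐)*(-1))) = -4578 + (13 + (-⅐)² + 5*(-⅐)) = -4578 + (13 + 1/49 - 5/7) = -4578 + 603/49 = -223719/49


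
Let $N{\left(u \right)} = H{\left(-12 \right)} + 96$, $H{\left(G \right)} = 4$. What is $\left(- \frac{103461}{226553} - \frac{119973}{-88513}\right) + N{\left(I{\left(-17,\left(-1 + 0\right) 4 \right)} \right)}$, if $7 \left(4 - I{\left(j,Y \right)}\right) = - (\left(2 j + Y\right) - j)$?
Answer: $\frac{2023311168476}{20052885689} \approx 100.9$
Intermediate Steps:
$I{\left(j,Y \right)} = 4 + \frac{Y}{7} + \frac{j}{7}$ ($I{\left(j,Y \right)} = 4 - \frac{\left(-1\right) \left(\left(2 j + Y\right) - j\right)}{7} = 4 - \frac{\left(-1\right) \left(\left(Y + 2 j\right) - j\right)}{7} = 4 - \frac{\left(-1\right) \left(Y + j\right)}{7} = 4 - \frac{- Y - j}{7} = 4 + \left(\frac{Y}{7} + \frac{j}{7}\right) = 4 + \frac{Y}{7} + \frac{j}{7}$)
$N{\left(u \right)} = 100$ ($N{\left(u \right)} = 4 + 96 = 100$)
$\left(- \frac{103461}{226553} - \frac{119973}{-88513}\right) + N{\left(I{\left(-17,\left(-1 + 0\right) 4 \right)} \right)} = \left(- \frac{103461}{226553} - \frac{119973}{-88513}\right) + 100 = \left(\left(-103461\right) \frac{1}{226553} - - \frac{119973}{88513}\right) + 100 = \left(- \frac{103461}{226553} + \frac{119973}{88513}\right) + 100 = \frac{18022599576}{20052885689} + 100 = \frac{2023311168476}{20052885689}$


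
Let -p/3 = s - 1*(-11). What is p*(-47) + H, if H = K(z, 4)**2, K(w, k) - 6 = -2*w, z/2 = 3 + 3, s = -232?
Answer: -30837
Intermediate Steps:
z = 12 (z = 2*(3 + 3) = 2*6 = 12)
K(w, k) = 6 - 2*w
H = 324 (H = (6 - 2*12)**2 = (6 - 24)**2 = (-18)**2 = 324)
p = 663 (p = -3*(-232 - 1*(-11)) = -3*(-232 + 11) = -3*(-221) = 663)
p*(-47) + H = 663*(-47) + 324 = -31161 + 324 = -30837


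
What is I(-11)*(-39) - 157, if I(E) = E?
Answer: 272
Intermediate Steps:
I(-11)*(-39) - 157 = -11*(-39) - 157 = 429 - 157 = 272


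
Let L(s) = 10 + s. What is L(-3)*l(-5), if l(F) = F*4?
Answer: -140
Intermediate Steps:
l(F) = 4*F
L(-3)*l(-5) = (10 - 3)*(4*(-5)) = 7*(-20) = -140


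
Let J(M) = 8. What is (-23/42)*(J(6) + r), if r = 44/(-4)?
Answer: 23/14 ≈ 1.6429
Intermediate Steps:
r = -11 (r = 44*(-¼) = -11)
(-23/42)*(J(6) + r) = (-23/42)*(8 - 11) = -23*1/42*(-3) = -23/42*(-3) = 23/14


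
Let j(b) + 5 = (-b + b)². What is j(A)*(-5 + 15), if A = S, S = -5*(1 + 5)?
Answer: -50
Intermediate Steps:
S = -30 (S = -5*6 = -30)
A = -30
j(b) = -5 (j(b) = -5 + (-b + b)² = -5 + 0² = -5 + 0 = -5)
j(A)*(-5 + 15) = -5*(-5 + 15) = -5*10 = -50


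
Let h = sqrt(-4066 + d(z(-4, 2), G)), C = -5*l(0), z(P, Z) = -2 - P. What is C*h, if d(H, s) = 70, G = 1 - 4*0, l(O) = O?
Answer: 0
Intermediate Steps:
G = 1 (G = 1 + 0 = 1)
C = 0 (C = -5*0 = 0)
h = 6*I*sqrt(111) (h = sqrt(-4066 + 70) = sqrt(-3996) = 6*I*sqrt(111) ≈ 63.214*I)
C*h = 0*(6*I*sqrt(111)) = 0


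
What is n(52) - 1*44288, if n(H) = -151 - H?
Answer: -44491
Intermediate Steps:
n(52) - 1*44288 = (-151 - 1*52) - 1*44288 = (-151 - 52) - 44288 = -203 - 44288 = -44491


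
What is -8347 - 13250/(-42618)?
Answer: -177859598/21309 ≈ -8346.7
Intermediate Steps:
-8347 - 13250/(-42618) = -8347 - 13250*(-1)/42618 = -8347 - 1*(-6625/21309) = -8347 + 6625/21309 = -177859598/21309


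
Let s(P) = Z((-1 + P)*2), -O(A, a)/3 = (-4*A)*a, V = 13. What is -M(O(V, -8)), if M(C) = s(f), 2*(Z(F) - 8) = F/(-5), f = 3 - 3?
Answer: -41/5 ≈ -8.2000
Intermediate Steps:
f = 0
O(A, a) = 12*A*a (O(A, a) = -3*(-4*A)*a = -(-12)*A*a = 12*A*a)
Z(F) = 8 - F/10 (Z(F) = 8 + (F/(-5))/2 = 8 + (F*(-1/5))/2 = 8 + (-F/5)/2 = 8 - F/10)
s(P) = 41/5 - P/5 (s(P) = 8 - (-1 + P)*2/10 = 8 - (-2 + 2*P)/10 = 8 + (1/5 - P/5) = 41/5 - P/5)
M(C) = 41/5 (M(C) = 41/5 - 1/5*0 = 41/5 + 0 = 41/5)
-M(O(V, -8)) = -1*41/5 = -41/5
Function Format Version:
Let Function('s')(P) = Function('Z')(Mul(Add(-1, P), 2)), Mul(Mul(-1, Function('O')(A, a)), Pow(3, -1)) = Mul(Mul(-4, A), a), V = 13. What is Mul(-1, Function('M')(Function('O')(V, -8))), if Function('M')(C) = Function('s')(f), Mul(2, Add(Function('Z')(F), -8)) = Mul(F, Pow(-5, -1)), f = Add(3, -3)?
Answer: Rational(-41, 5) ≈ -8.2000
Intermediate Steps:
f = 0
Function('O')(A, a) = Mul(12, A, a) (Function('O')(A, a) = Mul(-3, Mul(Mul(-4, A), a)) = Mul(-3, Mul(-4, A, a)) = Mul(12, A, a))
Function('Z')(F) = Add(8, Mul(Rational(-1, 10), F)) (Function('Z')(F) = Add(8, Mul(Rational(1, 2), Mul(F, Pow(-5, -1)))) = Add(8, Mul(Rational(1, 2), Mul(F, Rational(-1, 5)))) = Add(8, Mul(Rational(1, 2), Mul(Rational(-1, 5), F))) = Add(8, Mul(Rational(-1, 10), F)))
Function('s')(P) = Add(Rational(41, 5), Mul(Rational(-1, 5), P)) (Function('s')(P) = Add(8, Mul(Rational(-1, 10), Mul(Add(-1, P), 2))) = Add(8, Mul(Rational(-1, 10), Add(-2, Mul(2, P)))) = Add(8, Add(Rational(1, 5), Mul(Rational(-1, 5), P))) = Add(Rational(41, 5), Mul(Rational(-1, 5), P)))
Function('M')(C) = Rational(41, 5) (Function('M')(C) = Add(Rational(41, 5), Mul(Rational(-1, 5), 0)) = Add(Rational(41, 5), 0) = Rational(41, 5))
Mul(-1, Function('M')(Function('O')(V, -8))) = Mul(-1, Rational(41, 5)) = Rational(-41, 5)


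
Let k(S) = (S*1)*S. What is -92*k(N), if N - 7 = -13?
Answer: -3312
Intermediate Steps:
N = -6 (N = 7 - 13 = -6)
k(S) = S**2 (k(S) = S*S = S**2)
-92*k(N) = -92*(-6)**2 = -92*36 = -3312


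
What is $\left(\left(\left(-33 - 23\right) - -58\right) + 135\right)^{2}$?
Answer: $18769$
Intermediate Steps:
$\left(\left(\left(-33 - 23\right) - -58\right) + 135\right)^{2} = \left(\left(-56 + 58\right) + 135\right)^{2} = \left(2 + 135\right)^{2} = 137^{2} = 18769$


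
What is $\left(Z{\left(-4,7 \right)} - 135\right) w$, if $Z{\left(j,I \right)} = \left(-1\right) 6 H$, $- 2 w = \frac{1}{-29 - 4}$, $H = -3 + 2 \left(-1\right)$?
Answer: $- \frac{35}{22} \approx -1.5909$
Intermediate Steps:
$H = -5$ ($H = -3 - 2 = -5$)
$w = \frac{1}{66}$ ($w = - \frac{1}{2 \left(-29 - 4\right)} = - \frac{1}{2 \left(-33\right)} = \left(- \frac{1}{2}\right) \left(- \frac{1}{33}\right) = \frac{1}{66} \approx 0.015152$)
$Z{\left(j,I \right)} = 30$ ($Z{\left(j,I \right)} = \left(-1\right) 6 \left(-5\right) = \left(-6\right) \left(-5\right) = 30$)
$\left(Z{\left(-4,7 \right)} - 135\right) w = \left(30 - 135\right) \frac{1}{66} = \left(-105\right) \frac{1}{66} = - \frac{35}{22}$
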